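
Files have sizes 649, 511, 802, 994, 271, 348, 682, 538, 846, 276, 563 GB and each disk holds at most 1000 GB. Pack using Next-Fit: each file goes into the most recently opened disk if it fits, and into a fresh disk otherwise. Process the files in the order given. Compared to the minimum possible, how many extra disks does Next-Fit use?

1

Next-Fit: [649] [511] [802] [994] [271,348] [682] [538] [846] [276,563] → 9 disks.
8 files exceed 500 GB (half the capacity), and no two of those can share a disk, so at least 8 disks are needed.
An optimal packing achieves that bound: [994] [846] [802] [682,276] [649,348] [563,271] [538] [511] → 8 disks.
Excess: 9 − 8 = 1.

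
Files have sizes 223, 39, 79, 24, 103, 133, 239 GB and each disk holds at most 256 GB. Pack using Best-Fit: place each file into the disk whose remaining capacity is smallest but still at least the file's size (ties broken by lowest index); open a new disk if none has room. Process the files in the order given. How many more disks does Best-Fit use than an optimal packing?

0

Best-Fit: [223,24] [39,79,103] [133] [239] → 4 disks.
Total size 840 GB; any packing needs at least ⌈840/256⌉ = 4 disks.
So 4 is already optimal.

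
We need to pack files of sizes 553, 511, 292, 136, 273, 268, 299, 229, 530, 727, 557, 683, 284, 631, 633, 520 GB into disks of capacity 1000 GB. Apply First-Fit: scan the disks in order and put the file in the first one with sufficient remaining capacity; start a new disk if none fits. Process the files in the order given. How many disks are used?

10

Put 553 GB in disk 1; 447 GB remain.
Put 511 GB in disk 2; 489 GB remain.
Put 292 GB in disk 1; 155 GB remain.
Put 136 GB in disk 1; 19 GB remain.
Put 273 GB in disk 2; 216 GB remain.
Put 268 GB in disk 3; 732 GB remain.
Put 299 GB in disk 3; 433 GB remain.
Put 229 GB in disk 3; 204 GB remain.
Put 530 GB in disk 4; 470 GB remain.
Put 727 GB in disk 5; 273 GB remain.
Put 557 GB in disk 6; 443 GB remain.
Put 683 GB in disk 7; 317 GB remain.
Put 284 GB in disk 4; 186 GB remain.
Put 631 GB in disk 8; 369 GB remain.
Put 633 GB in disk 9; 367 GB remain.
Put 520 GB in disk 10; 480 GB remain.
Final disks: [553,292,136] [511,273] [268,299,229] [530,284] [727] [557] [683] [631] [633] [520].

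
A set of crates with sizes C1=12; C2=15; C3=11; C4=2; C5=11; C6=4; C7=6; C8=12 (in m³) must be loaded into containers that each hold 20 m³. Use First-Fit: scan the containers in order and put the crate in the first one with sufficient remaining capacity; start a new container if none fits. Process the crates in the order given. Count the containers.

5

Put C1 (12 m³) in container 1; 8 m³ remain.
Put C2 (15 m³) in container 2; 5 m³ remain.
Put C3 (11 m³) in container 3; 9 m³ remain.
Put C4 (2 m³) in container 1; 6 m³ remain.
Put C5 (11 m³) in container 4; 9 m³ remain.
Put C6 (4 m³) in container 1; 2 m³ remain.
Put C7 (6 m³) in container 3; 3 m³ remain.
Put C8 (12 m³) in container 5; 8 m³ remain.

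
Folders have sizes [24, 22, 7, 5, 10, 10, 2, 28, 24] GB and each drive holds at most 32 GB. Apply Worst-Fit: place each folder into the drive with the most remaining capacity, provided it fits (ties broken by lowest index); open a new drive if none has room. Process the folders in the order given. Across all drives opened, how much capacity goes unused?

28

Put 24 GB in drive 1; 8 GB remain.
Put 22 GB in drive 2; 10 GB remain.
Put 7 GB in drive 2; 3 GB remain.
Put 5 GB in drive 1; 3 GB remain.
Put 10 GB in drive 3; 22 GB remain.
Put 10 GB in drive 3; 12 GB remain.
Put 2 GB in drive 3; 10 GB remain.
Put 28 GB in drive 4; 4 GB remain.
Put 24 GB in drive 5; 8 GB remain.
5 drives × 32 GB = 160 GB; used 132 GB; unused 28 GB.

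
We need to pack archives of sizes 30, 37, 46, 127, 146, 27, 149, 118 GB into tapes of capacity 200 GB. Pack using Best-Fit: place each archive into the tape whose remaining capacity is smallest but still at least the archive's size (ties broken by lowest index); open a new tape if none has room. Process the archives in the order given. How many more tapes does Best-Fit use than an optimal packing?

1

Best-Fit: [30,37,46] [127] [146,27] [149] [118] → 5 tapes.
Total size 680 GB; any packing needs at least ⌈680/200⌉ = 4 tapes.
An optimal packing achieves that bound: [149,46] [146,37] [127,30,27] [118] → 4 tapes.
Excess: 5 − 4 = 1.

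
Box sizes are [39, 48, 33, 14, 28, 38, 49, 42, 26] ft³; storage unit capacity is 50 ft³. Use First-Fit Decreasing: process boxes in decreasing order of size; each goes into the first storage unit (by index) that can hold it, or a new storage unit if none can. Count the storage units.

8

Sorted descending: 49, 48, 42, 39, 38, 33, 28, 26, 14.
Put 49 ft³ in storage unit 1; 1 ft³ remain.
Put 48 ft³ in storage unit 2; 2 ft³ remain.
Put 42 ft³ in storage unit 3; 8 ft³ remain.
Put 39 ft³ in storage unit 4; 11 ft³ remain.
Put 38 ft³ in storage unit 5; 12 ft³ remain.
Put 33 ft³ in storage unit 6; 17 ft³ remain.
Put 28 ft³ in storage unit 7; 22 ft³ remain.
Put 26 ft³ in storage unit 8; 24 ft³ remain.
Put 14 ft³ in storage unit 6; 3 ft³ remain.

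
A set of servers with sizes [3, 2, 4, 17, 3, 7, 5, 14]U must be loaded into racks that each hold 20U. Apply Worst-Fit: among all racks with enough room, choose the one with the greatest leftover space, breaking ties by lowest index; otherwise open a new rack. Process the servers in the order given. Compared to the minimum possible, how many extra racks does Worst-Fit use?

0

Worst-Fit: [3,2,4,3,7] [17] [5,14] → 3 racks.
Total size 55U; any packing needs at least ⌈55/20⌉ = 3 racks.
So 3 is already optimal.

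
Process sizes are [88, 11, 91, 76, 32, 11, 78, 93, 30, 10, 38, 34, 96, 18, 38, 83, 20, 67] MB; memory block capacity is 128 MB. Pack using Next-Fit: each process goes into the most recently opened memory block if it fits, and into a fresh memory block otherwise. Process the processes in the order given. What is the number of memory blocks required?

9

Put 88 MB in memory block 1; 40 MB remain.
Put 11 MB in memory block 1; 29 MB remain.
Put 91 MB in memory block 2; 37 MB remain.
Put 76 MB in memory block 3; 52 MB remain.
Put 32 MB in memory block 3; 20 MB remain.
Put 11 MB in memory block 3; 9 MB remain.
Put 78 MB in memory block 4; 50 MB remain.
Put 93 MB in memory block 5; 35 MB remain.
Put 30 MB in memory block 5; 5 MB remain.
Put 10 MB in memory block 6; 118 MB remain.
Put 38 MB in memory block 6; 80 MB remain.
Put 34 MB in memory block 6; 46 MB remain.
Put 96 MB in memory block 7; 32 MB remain.
Put 18 MB in memory block 7; 14 MB remain.
Put 38 MB in memory block 8; 90 MB remain.
Put 83 MB in memory block 8; 7 MB remain.
Put 20 MB in memory block 9; 108 MB remain.
Put 67 MB in memory block 9; 41 MB remain.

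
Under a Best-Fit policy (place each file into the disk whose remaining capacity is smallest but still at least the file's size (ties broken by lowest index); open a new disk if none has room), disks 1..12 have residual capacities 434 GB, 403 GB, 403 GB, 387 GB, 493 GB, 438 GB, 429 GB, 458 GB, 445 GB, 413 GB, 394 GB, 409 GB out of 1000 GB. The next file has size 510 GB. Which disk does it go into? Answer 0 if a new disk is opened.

0

No disk has ≥ 510 GB free, so a new disk is opened.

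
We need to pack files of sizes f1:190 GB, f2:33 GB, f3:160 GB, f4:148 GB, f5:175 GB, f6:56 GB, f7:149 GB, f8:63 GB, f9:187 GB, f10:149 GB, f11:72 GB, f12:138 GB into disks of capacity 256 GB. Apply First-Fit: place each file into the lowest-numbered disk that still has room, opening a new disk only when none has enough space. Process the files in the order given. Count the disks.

8

Put f1 (190 GB) in disk 1; 66 GB remain.
Put f2 (33 GB) in disk 1; 33 GB remain.
Put f3 (160 GB) in disk 2; 96 GB remain.
Put f4 (148 GB) in disk 3; 108 GB remain.
Put f5 (175 GB) in disk 4; 81 GB remain.
Put f6 (56 GB) in disk 2; 40 GB remain.
Put f7 (149 GB) in disk 5; 107 GB remain.
Put f8 (63 GB) in disk 3; 45 GB remain.
Put f9 (187 GB) in disk 6; 69 GB remain.
Put f10 (149 GB) in disk 7; 107 GB remain.
Put f11 (72 GB) in disk 4; 9 GB remain.
Put f12 (138 GB) in disk 8; 118 GB remain.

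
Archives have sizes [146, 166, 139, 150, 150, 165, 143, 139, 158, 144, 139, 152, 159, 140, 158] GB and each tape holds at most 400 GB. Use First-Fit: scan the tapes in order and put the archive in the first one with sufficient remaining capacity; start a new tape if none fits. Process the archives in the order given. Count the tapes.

146 GB → tape 1 (remaining 254 GB)
166 GB → tape 1 (remaining 88 GB)
139 GB → tape 2 (remaining 261 GB)
150 GB → tape 2 (remaining 111 GB)
150 GB → tape 3 (remaining 250 GB)
165 GB → tape 3 (remaining 85 GB)
143 GB → tape 4 (remaining 257 GB)
139 GB → tape 4 (remaining 118 GB)
158 GB → tape 5 (remaining 242 GB)
144 GB → tape 5 (remaining 98 GB)
139 GB → tape 6 (remaining 261 GB)
152 GB → tape 6 (remaining 109 GB)
159 GB → tape 7 (remaining 241 GB)
140 GB → tape 7 (remaining 101 GB)
158 GB → tape 8 (remaining 242 GB)
Final tapes: [146,166] [139,150] [150,165] [143,139] [158,144] [139,152] [159,140] [158].

8 tapes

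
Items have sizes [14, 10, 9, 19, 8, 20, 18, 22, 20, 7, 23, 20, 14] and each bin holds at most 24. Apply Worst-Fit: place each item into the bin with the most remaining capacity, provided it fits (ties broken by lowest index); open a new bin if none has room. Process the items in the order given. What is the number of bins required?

bin 1: place 14, 10 left
bin 1: place 10, 0 left
bin 2: place 9, 15 left
bin 3: place 19, 5 left
bin 2: place 8, 7 left
bin 4: place 20, 4 left
bin 5: place 18, 6 left
bin 6: place 22, 2 left
bin 7: place 20, 4 left
bin 2: place 7, 0 left
bin 8: place 23, 1 left
bin 9: place 20, 4 left
bin 10: place 14, 10 left
Final bins: [14,10] [9,8,7] [19] [20] [18] [22] [20] [23] [20] [14].

10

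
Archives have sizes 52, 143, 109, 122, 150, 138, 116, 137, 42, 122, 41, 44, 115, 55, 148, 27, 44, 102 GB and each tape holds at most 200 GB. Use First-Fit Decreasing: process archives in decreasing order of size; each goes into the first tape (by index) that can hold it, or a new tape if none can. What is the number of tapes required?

Sorted descending: 150, 148, 143, 138, 137, 122, 122, 116, 115, 109, 102, 55, 52, 44, 44, 42, 41, 27.
150 GB → tape 1 (remaining 50 GB)
148 GB → tape 2 (remaining 52 GB)
143 GB → tape 3 (remaining 57 GB)
138 GB → tape 4 (remaining 62 GB)
137 GB → tape 5 (remaining 63 GB)
122 GB → tape 6 (remaining 78 GB)
122 GB → tape 7 (remaining 78 GB)
116 GB → tape 8 (remaining 84 GB)
115 GB → tape 9 (remaining 85 GB)
109 GB → tape 10 (remaining 91 GB)
102 GB → tape 11 (remaining 98 GB)
55 GB → tape 3 (remaining 2 GB)
52 GB → tape 2 (remaining 0 GB)
44 GB → tape 1 (remaining 6 GB)
44 GB → tape 4 (remaining 18 GB)
42 GB → tape 5 (remaining 21 GB)
41 GB → tape 6 (remaining 37 GB)
27 GB → tape 6 (remaining 10 GB)
Final tapes: [150,44] [148,52] [143,55] [138,44] [137,42] [122,41,27] [122] [116] [115] [109] [102].

11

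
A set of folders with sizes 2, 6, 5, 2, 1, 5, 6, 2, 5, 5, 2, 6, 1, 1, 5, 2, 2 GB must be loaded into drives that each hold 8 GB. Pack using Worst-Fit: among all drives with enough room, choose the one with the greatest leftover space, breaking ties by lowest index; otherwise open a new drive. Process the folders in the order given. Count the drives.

Put 2 GB in drive 1; 6 GB remain.
Put 6 GB in drive 1; 0 GB remain.
Put 5 GB in drive 2; 3 GB remain.
Put 2 GB in drive 2; 1 GB remain.
Put 1 GB in drive 2; 0 GB remain.
Put 5 GB in drive 3; 3 GB remain.
Put 6 GB in drive 4; 2 GB remain.
Put 2 GB in drive 3; 1 GB remain.
Put 5 GB in drive 5; 3 GB remain.
Put 5 GB in drive 6; 3 GB remain.
Put 2 GB in drive 5; 1 GB remain.
Put 6 GB in drive 7; 2 GB remain.
Put 1 GB in drive 6; 2 GB remain.
Put 1 GB in drive 4; 1 GB remain.
Put 5 GB in drive 8; 3 GB remain.
Put 2 GB in drive 8; 1 GB remain.
Put 2 GB in drive 6; 0 GB remain.

8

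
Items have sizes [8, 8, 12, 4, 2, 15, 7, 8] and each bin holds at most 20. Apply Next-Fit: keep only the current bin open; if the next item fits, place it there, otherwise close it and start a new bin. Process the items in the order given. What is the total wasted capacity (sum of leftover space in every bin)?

8 → bin 1 (remaining 12)
8 → bin 1 (remaining 4)
12 → bin 2 (remaining 8)
4 → bin 2 (remaining 4)
2 → bin 2 (remaining 2)
15 → bin 3 (remaining 5)
7 → bin 4 (remaining 13)
8 → bin 4 (remaining 5)
4 bins × 20 = 80; used 64; unused 16.

16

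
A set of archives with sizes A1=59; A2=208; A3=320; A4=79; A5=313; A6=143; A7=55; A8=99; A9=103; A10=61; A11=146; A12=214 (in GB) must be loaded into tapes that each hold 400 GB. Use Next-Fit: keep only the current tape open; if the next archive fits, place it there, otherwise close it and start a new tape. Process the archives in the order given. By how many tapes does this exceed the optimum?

1

Next-Fit: [59,208] [320,79] [313] [143,55,99,103] [61,146] [214] → 6 tapes.
Total size 1800 GB; any packing needs at least ⌈1800/400⌉ = 5 tapes.
An optimal packing achieves that bound: [320,79] [313,61] [214,146] [208,143] [103,99,59,55] → 5 tapes.
Excess: 6 − 5 = 1.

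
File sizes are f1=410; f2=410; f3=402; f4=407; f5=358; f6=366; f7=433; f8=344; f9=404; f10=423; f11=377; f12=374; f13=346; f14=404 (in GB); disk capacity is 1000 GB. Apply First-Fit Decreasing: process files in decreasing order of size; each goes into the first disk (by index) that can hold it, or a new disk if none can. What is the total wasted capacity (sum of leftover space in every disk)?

1542

Sorted descending: 433, 423, 410, 410, 407, 404, 404, 402, 377, 374, 366, 358, 346, 344.
433 GB → disk 1 (remaining 567 GB)
423 GB → disk 1 (remaining 144 GB)
410 GB → disk 2 (remaining 590 GB)
410 GB → disk 2 (remaining 180 GB)
407 GB → disk 3 (remaining 593 GB)
404 GB → disk 3 (remaining 189 GB)
404 GB → disk 4 (remaining 596 GB)
402 GB → disk 4 (remaining 194 GB)
377 GB → disk 5 (remaining 623 GB)
374 GB → disk 5 (remaining 249 GB)
366 GB → disk 6 (remaining 634 GB)
358 GB → disk 6 (remaining 276 GB)
346 GB → disk 7 (remaining 654 GB)
344 GB → disk 7 (remaining 310 GB)
7 disks × 1000 GB = 7000 GB; used 5458 GB; unused 1542 GB.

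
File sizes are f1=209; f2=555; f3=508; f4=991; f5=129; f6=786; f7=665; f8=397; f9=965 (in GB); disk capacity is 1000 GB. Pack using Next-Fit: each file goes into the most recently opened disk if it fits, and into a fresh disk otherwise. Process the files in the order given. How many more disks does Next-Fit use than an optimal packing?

Next-Fit: [209,555] [508] [991] [129,786] [665] [397] [965] → 7 disks.
Total size 5205 GB; any packing needs at least ⌈5205/1000⌉ = 6 disks.
An optimal packing achieves that bound: [991] [965] [786,209] [665,129] [555,397] [508] → 6 disks.
Excess: 7 − 6 = 1.

1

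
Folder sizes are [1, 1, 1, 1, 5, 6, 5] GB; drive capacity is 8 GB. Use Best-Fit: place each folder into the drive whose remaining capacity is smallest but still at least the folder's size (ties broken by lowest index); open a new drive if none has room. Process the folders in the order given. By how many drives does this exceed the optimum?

1

Best-Fit: [1,1,1,1] [5] [6] [5] → 4 drives.
Total size 20 GB; any packing needs at least ⌈20/8⌉ = 3 drives.
An optimal packing achieves that bound: [6,1,1] [5,1,1] [5] → 3 drives.
Excess: 4 − 3 = 1.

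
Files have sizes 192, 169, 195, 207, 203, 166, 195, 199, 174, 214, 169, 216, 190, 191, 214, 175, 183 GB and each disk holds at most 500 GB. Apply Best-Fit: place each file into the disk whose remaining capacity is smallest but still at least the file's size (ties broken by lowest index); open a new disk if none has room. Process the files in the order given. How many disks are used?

9 disks

Put 192 GB in disk 1; 308 GB remain.
Put 169 GB in disk 1; 139 GB remain.
Put 195 GB in disk 2; 305 GB remain.
Put 207 GB in disk 2; 98 GB remain.
Put 203 GB in disk 3; 297 GB remain.
Put 166 GB in disk 3; 131 GB remain.
Put 195 GB in disk 4; 305 GB remain.
Put 199 GB in disk 4; 106 GB remain.
Put 174 GB in disk 5; 326 GB remain.
Put 214 GB in disk 5; 112 GB remain.
Put 169 GB in disk 6; 331 GB remain.
Put 216 GB in disk 6; 115 GB remain.
Put 190 GB in disk 7; 310 GB remain.
Put 191 GB in disk 7; 119 GB remain.
Put 214 GB in disk 8; 286 GB remain.
Put 175 GB in disk 8; 111 GB remain.
Put 183 GB in disk 9; 317 GB remain.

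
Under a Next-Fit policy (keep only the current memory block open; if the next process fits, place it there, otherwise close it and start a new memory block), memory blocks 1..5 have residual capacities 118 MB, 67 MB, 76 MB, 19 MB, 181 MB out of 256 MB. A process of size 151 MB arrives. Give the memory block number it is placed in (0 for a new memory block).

Next-Fit only looks at memory block 5, which has 181 MB free.
151 MB fits there.

5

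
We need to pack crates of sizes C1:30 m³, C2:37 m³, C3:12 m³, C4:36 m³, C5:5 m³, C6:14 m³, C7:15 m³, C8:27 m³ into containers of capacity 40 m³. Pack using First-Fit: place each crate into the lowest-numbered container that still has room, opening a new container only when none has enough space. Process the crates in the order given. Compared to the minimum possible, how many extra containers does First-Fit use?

1

First-Fit: [30,5] [37] [12,14] [36] [15] [27] → 6 containers.
Total size 176 m³; any packing needs at least ⌈176/40⌉ = 5 containers.
An optimal packing achieves that bound: [37] [36] [30,5] [27,12] [15,14] → 5 containers.
Excess: 6 − 5 = 1.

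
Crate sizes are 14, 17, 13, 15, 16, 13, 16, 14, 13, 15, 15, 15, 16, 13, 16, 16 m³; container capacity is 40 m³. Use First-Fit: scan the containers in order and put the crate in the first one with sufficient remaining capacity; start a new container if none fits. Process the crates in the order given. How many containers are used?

8

Put 14 m³ in container 1; 26 m³ remain.
Put 17 m³ in container 1; 9 m³ remain.
Put 13 m³ in container 2; 27 m³ remain.
Put 15 m³ in container 2; 12 m³ remain.
Put 16 m³ in container 3; 24 m³ remain.
Put 13 m³ in container 3; 11 m³ remain.
Put 16 m³ in container 4; 24 m³ remain.
Put 14 m³ in container 4; 10 m³ remain.
Put 13 m³ in container 5; 27 m³ remain.
Put 15 m³ in container 5; 12 m³ remain.
Put 15 m³ in container 6; 25 m³ remain.
Put 15 m³ in container 6; 10 m³ remain.
Put 16 m³ in container 7; 24 m³ remain.
Put 13 m³ in container 7; 11 m³ remain.
Put 16 m³ in container 8; 24 m³ remain.
Put 16 m³ in container 8; 8 m³ remain.
Final containers: [14,17] [13,15] [16,13] [16,14] [13,15] [15,15] [16,13] [16,16].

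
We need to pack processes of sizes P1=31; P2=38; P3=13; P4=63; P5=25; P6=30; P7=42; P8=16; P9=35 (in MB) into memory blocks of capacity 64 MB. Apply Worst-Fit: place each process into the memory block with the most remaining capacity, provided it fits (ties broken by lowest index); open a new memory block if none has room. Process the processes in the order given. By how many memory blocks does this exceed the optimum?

Worst-Fit: [31,13] [38,25] [63] [30,16] [42] [35] → 6 memory blocks.
Total size 293 MB; any packing needs at least ⌈293/64⌉ = 5 memory blocks.
An optimal packing achieves that bound: [63] [42,16] [38,25] [35,13] [31,30] → 5 memory blocks.
Excess: 6 − 5 = 1.

1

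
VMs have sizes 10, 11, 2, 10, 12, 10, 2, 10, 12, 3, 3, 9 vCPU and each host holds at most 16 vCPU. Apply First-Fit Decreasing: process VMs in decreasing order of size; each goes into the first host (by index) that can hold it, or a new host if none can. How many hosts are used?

Sorted descending: 12, 12, 11, 10, 10, 10, 10, 9, 3, 3, 2, 2.
Put 12 vCPU in host 1; 4 vCPU remain.
Put 12 vCPU in host 2; 4 vCPU remain.
Put 11 vCPU in host 3; 5 vCPU remain.
Put 10 vCPU in host 4; 6 vCPU remain.
Put 10 vCPU in host 5; 6 vCPU remain.
Put 10 vCPU in host 6; 6 vCPU remain.
Put 10 vCPU in host 7; 6 vCPU remain.
Put 9 vCPU in host 8; 7 vCPU remain.
Put 3 vCPU in host 1; 1 vCPU remain.
Put 3 vCPU in host 2; 1 vCPU remain.
Put 2 vCPU in host 3; 3 vCPU remain.
Put 2 vCPU in host 3; 1 vCPU remain.
Final hosts: [12,3] [12,3] [11,2,2] [10] [10] [10] [10] [9].

8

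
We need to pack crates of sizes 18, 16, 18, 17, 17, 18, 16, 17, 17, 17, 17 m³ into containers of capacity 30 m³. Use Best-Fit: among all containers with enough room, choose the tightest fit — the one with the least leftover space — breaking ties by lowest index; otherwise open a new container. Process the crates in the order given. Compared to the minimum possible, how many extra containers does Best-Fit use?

0

Best-Fit: [18] [16] [18] [17] [17] [18] [16] [17] [17] [17] [17] → 11 containers.
11 crates exceed 15 m³ (half the capacity), and no two of those can share a container, so at least 11 containers are needed.
So 11 is already optimal.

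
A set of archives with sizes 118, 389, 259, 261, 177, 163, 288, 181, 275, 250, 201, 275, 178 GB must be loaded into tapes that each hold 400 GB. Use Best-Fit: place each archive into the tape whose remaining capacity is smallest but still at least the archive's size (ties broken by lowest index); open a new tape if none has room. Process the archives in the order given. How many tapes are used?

10 tapes

118 GB → tape 1 (remaining 282 GB)
389 GB → tape 2 (remaining 11 GB)
259 GB → tape 1 (remaining 23 GB)
261 GB → tape 3 (remaining 139 GB)
177 GB → tape 4 (remaining 223 GB)
163 GB → tape 4 (remaining 60 GB)
288 GB → tape 5 (remaining 112 GB)
181 GB → tape 6 (remaining 219 GB)
275 GB → tape 7 (remaining 125 GB)
250 GB → tape 8 (remaining 150 GB)
201 GB → tape 6 (remaining 18 GB)
275 GB → tape 9 (remaining 125 GB)
178 GB → tape 10 (remaining 222 GB)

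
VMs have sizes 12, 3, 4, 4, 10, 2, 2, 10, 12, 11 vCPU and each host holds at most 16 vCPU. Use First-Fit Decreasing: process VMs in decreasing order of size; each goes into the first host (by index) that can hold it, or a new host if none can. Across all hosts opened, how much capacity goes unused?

10

Sorted descending: 12, 12, 11, 10, 10, 4, 4, 3, 2, 2.
12 vCPU → host 1 (remaining 4 vCPU)
12 vCPU → host 2 (remaining 4 vCPU)
11 vCPU → host 3 (remaining 5 vCPU)
10 vCPU → host 4 (remaining 6 vCPU)
10 vCPU → host 5 (remaining 6 vCPU)
4 vCPU → host 1 (remaining 0 vCPU)
4 vCPU → host 2 (remaining 0 vCPU)
3 vCPU → host 3 (remaining 2 vCPU)
2 vCPU → host 3 (remaining 0 vCPU)
2 vCPU → host 4 (remaining 4 vCPU)
5 hosts × 16 vCPU = 80 vCPU; used 70 vCPU; unused 10 vCPU.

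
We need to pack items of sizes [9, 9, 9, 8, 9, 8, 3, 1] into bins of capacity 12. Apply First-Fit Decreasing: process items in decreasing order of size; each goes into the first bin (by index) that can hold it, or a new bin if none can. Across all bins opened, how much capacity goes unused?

16

Sorted descending: 9, 9, 9, 9, 8, 8, 3, 1.
Put 9 in bin 1; 3 remain.
Put 9 in bin 2; 3 remain.
Put 9 in bin 3; 3 remain.
Put 9 in bin 4; 3 remain.
Put 8 in bin 5; 4 remain.
Put 8 in bin 6; 4 remain.
Put 3 in bin 1; 0 remain.
Put 1 in bin 2; 2 remain.
6 bins × 12 = 72; used 56; unused 16.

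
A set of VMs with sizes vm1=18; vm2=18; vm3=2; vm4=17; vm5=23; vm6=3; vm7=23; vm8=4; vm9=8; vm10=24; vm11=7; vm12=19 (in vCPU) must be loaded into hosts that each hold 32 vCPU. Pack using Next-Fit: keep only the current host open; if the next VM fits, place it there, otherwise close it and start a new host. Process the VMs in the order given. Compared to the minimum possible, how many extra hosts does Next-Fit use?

0

Next-Fit: [18] [18,2] [17] [23,3] [23,4] [8,24] [7,19] → 7 hosts.
7 VMs exceed 16 vCPU (half the capacity), and no two of those can share a host, so at least 7 hosts are needed.
So 7 is already optimal.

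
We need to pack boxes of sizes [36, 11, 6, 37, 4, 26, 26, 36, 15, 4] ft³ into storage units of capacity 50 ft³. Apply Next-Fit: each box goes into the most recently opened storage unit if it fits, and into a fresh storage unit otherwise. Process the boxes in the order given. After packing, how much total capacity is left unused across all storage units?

Put 36 ft³ in storage unit 1; 14 ft³ remain.
Put 11 ft³ in storage unit 1; 3 ft³ remain.
Put 6 ft³ in storage unit 2; 44 ft³ remain.
Put 37 ft³ in storage unit 2; 7 ft³ remain.
Put 4 ft³ in storage unit 2; 3 ft³ remain.
Put 26 ft³ in storage unit 3; 24 ft³ remain.
Put 26 ft³ in storage unit 4; 24 ft³ remain.
Put 36 ft³ in storage unit 5; 14 ft³ remain.
Put 15 ft³ in storage unit 6; 35 ft³ remain.
Put 4 ft³ in storage unit 6; 31 ft³ remain.
6 storage units × 50 ft³ = 300 ft³; used 201 ft³; unused 99 ft³.

99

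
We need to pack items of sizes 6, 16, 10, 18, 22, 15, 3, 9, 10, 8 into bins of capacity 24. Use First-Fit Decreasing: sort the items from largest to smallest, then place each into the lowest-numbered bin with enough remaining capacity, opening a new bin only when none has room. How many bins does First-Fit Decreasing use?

5 bins

Sorted descending: 22, 18, 16, 15, 10, 10, 9, 8, 6, 3.
22 → bin 1 (remaining 2)
18 → bin 2 (remaining 6)
16 → bin 3 (remaining 8)
15 → bin 4 (remaining 9)
10 → bin 5 (remaining 14)
10 → bin 5 (remaining 4)
9 → bin 4 (remaining 0)
8 → bin 3 (remaining 0)
6 → bin 2 (remaining 0)
3 → bin 5 (remaining 1)
Final bins: [22] [18,6] [16,8] [15,9] [10,10,3].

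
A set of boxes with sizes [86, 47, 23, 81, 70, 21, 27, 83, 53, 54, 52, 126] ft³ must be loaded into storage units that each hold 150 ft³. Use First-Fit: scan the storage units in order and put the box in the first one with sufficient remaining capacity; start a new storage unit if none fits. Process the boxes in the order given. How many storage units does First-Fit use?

6

Put 86 ft³ in storage unit 1; 64 ft³ remain.
Put 47 ft³ in storage unit 1; 17 ft³ remain.
Put 23 ft³ in storage unit 2; 127 ft³ remain.
Put 81 ft³ in storage unit 2; 46 ft³ remain.
Put 70 ft³ in storage unit 3; 80 ft³ remain.
Put 21 ft³ in storage unit 2; 25 ft³ remain.
Put 27 ft³ in storage unit 3; 53 ft³ remain.
Put 83 ft³ in storage unit 4; 67 ft³ remain.
Put 53 ft³ in storage unit 3; 0 ft³ remain.
Put 54 ft³ in storage unit 4; 13 ft³ remain.
Put 52 ft³ in storage unit 5; 98 ft³ remain.
Put 126 ft³ in storage unit 6; 24 ft³ remain.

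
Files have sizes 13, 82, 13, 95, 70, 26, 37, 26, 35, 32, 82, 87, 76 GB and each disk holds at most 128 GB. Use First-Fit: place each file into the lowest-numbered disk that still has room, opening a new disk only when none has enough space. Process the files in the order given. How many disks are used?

7 disks

13 GB → disk 1 (remaining 115 GB)
82 GB → disk 1 (remaining 33 GB)
13 GB → disk 1 (remaining 20 GB)
95 GB → disk 2 (remaining 33 GB)
70 GB → disk 3 (remaining 58 GB)
26 GB → disk 2 (remaining 7 GB)
37 GB → disk 3 (remaining 21 GB)
26 GB → disk 4 (remaining 102 GB)
35 GB → disk 4 (remaining 67 GB)
32 GB → disk 4 (remaining 35 GB)
82 GB → disk 5 (remaining 46 GB)
87 GB → disk 6 (remaining 41 GB)
76 GB → disk 7 (remaining 52 GB)
Final disks: [13,82,13] [95,26] [70,37] [26,35,32] [82] [87] [76].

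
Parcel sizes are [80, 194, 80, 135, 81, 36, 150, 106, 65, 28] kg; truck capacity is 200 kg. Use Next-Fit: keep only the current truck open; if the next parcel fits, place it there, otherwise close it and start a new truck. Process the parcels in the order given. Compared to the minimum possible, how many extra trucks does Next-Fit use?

Next-Fit: [80] [194] [80] [135] [81,36] [150] [106,65,28] → 7 trucks.
Total size 955 kg; any packing needs at least ⌈955/200⌉ = 5 trucks.
An optimal packing achieves that bound: [194] [150,36] [135,65] [106,81] [80,80,28] → 5 trucks.
Excess: 7 − 5 = 2.

2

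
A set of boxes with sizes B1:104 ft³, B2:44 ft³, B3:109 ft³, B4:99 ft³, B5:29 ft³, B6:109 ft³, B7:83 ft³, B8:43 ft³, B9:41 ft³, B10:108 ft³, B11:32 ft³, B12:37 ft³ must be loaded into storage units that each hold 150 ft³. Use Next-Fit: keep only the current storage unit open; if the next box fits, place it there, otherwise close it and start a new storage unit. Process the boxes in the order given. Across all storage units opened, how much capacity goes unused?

212

storage unit 1: place B1 (104 ft³), 46 ft³ left
storage unit 1: place B2 (44 ft³), 2 ft³ left
storage unit 2: place B3 (109 ft³), 41 ft³ left
storage unit 3: place B4 (99 ft³), 51 ft³ left
storage unit 3: place B5 (29 ft³), 22 ft³ left
storage unit 4: place B6 (109 ft³), 41 ft³ left
storage unit 5: place B7 (83 ft³), 67 ft³ left
storage unit 5: place B8 (43 ft³), 24 ft³ left
storage unit 6: place B9 (41 ft³), 109 ft³ left
storage unit 6: place B10 (108 ft³), 1 ft³ left
storage unit 7: place B11 (32 ft³), 118 ft³ left
storage unit 7: place B12 (37 ft³), 81 ft³ left
7 storage units × 150 ft³ = 1050 ft³; used 838 ft³; unused 212 ft³.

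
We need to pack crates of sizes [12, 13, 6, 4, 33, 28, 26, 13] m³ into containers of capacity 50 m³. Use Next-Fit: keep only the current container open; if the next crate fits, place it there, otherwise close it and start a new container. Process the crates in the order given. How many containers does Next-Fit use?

container 1: place 12 m³, 38 m³ left
container 1: place 13 m³, 25 m³ left
container 1: place 6 m³, 19 m³ left
container 1: place 4 m³, 15 m³ left
container 2: place 33 m³, 17 m³ left
container 3: place 28 m³, 22 m³ left
container 4: place 26 m³, 24 m³ left
container 4: place 13 m³, 11 m³ left

4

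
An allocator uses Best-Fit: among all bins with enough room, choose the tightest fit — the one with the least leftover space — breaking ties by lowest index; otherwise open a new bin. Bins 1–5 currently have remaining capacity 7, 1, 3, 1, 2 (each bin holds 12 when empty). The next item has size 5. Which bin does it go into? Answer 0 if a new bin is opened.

1

Bins with room: bin 1 (7).
Tightest fit is bin 1 with 7 free.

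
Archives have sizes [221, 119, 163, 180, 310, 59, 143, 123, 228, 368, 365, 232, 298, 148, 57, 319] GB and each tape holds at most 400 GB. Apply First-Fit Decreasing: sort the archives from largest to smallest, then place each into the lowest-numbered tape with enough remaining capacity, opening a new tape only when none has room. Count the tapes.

10

Sorted descending: 368, 365, 319, 310, 298, 232, 228, 221, 180, 163, 148, 143, 123, 119, 59, 57.
Put 368 GB in tape 1; 32 GB remain.
Put 365 GB in tape 2; 35 GB remain.
Put 319 GB in tape 3; 81 GB remain.
Put 310 GB in tape 4; 90 GB remain.
Put 298 GB in tape 5; 102 GB remain.
Put 232 GB in tape 6; 168 GB remain.
Put 228 GB in tape 7; 172 GB remain.
Put 221 GB in tape 8; 179 GB remain.
Put 180 GB in tape 9; 220 GB remain.
Put 163 GB in tape 6; 5 GB remain.
Put 148 GB in tape 7; 24 GB remain.
Put 143 GB in tape 8; 36 GB remain.
Put 123 GB in tape 9; 97 GB remain.
Put 119 GB in tape 10; 281 GB remain.
Put 59 GB in tape 3; 22 GB remain.
Put 57 GB in tape 4; 33 GB remain.
Final tapes: [368] [365] [319,59] [310,57] [298] [232,163] [228,148] [221,143] [180,123] [119].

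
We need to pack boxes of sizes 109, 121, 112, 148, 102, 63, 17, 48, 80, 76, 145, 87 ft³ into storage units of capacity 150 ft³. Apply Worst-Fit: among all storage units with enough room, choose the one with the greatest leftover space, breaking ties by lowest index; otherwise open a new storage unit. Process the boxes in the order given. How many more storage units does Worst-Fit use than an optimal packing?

1

Worst-Fit: [109] [121] [112] [148] [102] [63,17,48] [80] [76] [145] [87] → 10 storage units.
9 boxes exceed 75 ft³ (half the capacity), and no two of those can share a storage unit, so at least 9 storage units are needed.
An optimal packing achieves that bound: [148] [145] [121,17] [112] [109] [102,48] [87,63] [80] [76] → 9 storage units.
Excess: 10 − 9 = 1.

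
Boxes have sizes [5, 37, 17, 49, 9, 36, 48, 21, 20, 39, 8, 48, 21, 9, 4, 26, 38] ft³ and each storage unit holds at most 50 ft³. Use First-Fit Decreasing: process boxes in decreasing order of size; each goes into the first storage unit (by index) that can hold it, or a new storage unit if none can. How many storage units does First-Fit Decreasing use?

Sorted descending: 49, 48, 48, 39, 38, 37, 36, 26, 21, 21, 20, 17, 9, 9, 8, 5, 4.
Put 49 ft³ in storage unit 1; 1 ft³ remain.
Put 48 ft³ in storage unit 2; 2 ft³ remain.
Put 48 ft³ in storage unit 3; 2 ft³ remain.
Put 39 ft³ in storage unit 4; 11 ft³ remain.
Put 38 ft³ in storage unit 5; 12 ft³ remain.
Put 37 ft³ in storage unit 6; 13 ft³ remain.
Put 36 ft³ in storage unit 7; 14 ft³ remain.
Put 26 ft³ in storage unit 8; 24 ft³ remain.
Put 21 ft³ in storage unit 8; 3 ft³ remain.
Put 21 ft³ in storage unit 9; 29 ft³ remain.
Put 20 ft³ in storage unit 9; 9 ft³ remain.
Put 17 ft³ in storage unit 10; 33 ft³ remain.
Put 9 ft³ in storage unit 4; 2 ft³ remain.
Put 9 ft³ in storage unit 5; 3 ft³ remain.
Put 8 ft³ in storage unit 6; 5 ft³ remain.
Put 5 ft³ in storage unit 6; 0 ft³ remain.
Put 4 ft³ in storage unit 7; 10 ft³ remain.
Final storage units: [49] [48] [48] [39,9] [38,9] [37,8,5] [36,4] [26,21] [21,20] [17].

10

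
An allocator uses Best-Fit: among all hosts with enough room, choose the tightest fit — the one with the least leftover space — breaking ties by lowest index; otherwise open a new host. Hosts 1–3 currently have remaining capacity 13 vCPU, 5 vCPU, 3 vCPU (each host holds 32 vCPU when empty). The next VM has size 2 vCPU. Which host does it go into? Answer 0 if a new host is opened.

Hosts with room: host 1 (13 vCPU), host 2 (5 vCPU), host 3 (3 vCPU).
Tightest fit is host 3 with 3 vCPU free.

3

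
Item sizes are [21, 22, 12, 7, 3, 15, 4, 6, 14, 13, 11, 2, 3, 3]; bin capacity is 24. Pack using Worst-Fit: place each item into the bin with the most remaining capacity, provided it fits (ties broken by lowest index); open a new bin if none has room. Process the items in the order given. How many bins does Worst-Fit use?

6

bin 1: place 21, 3 left
bin 2: place 22, 2 left
bin 3: place 12, 12 left
bin 3: place 7, 5 left
bin 3: place 3, 2 left
bin 4: place 15, 9 left
bin 4: place 4, 5 left
bin 5: place 6, 18 left
bin 5: place 14, 4 left
bin 6: place 13, 11 left
bin 6: place 11, 0 left
bin 4: place 2, 3 left
bin 5: place 3, 1 left
bin 1: place 3, 0 left
Final bins: [21,3] [22] [12,7,3] [15,4,2] [6,14,3] [13,11].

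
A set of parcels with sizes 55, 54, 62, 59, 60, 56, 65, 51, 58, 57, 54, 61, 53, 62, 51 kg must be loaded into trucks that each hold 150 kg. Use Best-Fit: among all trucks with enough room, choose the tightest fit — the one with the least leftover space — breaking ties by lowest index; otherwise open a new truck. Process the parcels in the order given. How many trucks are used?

8 trucks

Put 55 kg in truck 1; 95 kg remain.
Put 54 kg in truck 1; 41 kg remain.
Put 62 kg in truck 2; 88 kg remain.
Put 59 kg in truck 2; 29 kg remain.
Put 60 kg in truck 3; 90 kg remain.
Put 56 kg in truck 3; 34 kg remain.
Put 65 kg in truck 4; 85 kg remain.
Put 51 kg in truck 4; 34 kg remain.
Put 58 kg in truck 5; 92 kg remain.
Put 57 kg in truck 5; 35 kg remain.
Put 54 kg in truck 6; 96 kg remain.
Put 61 kg in truck 6; 35 kg remain.
Put 53 kg in truck 7; 97 kg remain.
Put 62 kg in truck 7; 35 kg remain.
Put 51 kg in truck 8; 99 kg remain.
Final trucks: [55,54] [62,59] [60,56] [65,51] [58,57] [54,61] [53,62] [51].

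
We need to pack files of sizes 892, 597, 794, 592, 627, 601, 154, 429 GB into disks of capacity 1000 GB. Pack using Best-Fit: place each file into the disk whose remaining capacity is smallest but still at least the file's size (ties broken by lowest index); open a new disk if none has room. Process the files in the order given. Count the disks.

7 disks

disk 1: place 892 GB, 108 GB left
disk 2: place 597 GB, 403 GB left
disk 3: place 794 GB, 206 GB left
disk 4: place 592 GB, 408 GB left
disk 5: place 627 GB, 373 GB left
disk 6: place 601 GB, 399 GB left
disk 3: place 154 GB, 52 GB left
disk 7: place 429 GB, 571 GB left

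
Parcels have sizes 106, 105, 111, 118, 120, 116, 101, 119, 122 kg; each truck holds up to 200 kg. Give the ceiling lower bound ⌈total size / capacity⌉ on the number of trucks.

6

Total size = 106 + 105 + 111 + 118 + 120 + 116 + 101 + 119 + 122 = 1018 kg.
⌈1018 / 200⌉ = 6.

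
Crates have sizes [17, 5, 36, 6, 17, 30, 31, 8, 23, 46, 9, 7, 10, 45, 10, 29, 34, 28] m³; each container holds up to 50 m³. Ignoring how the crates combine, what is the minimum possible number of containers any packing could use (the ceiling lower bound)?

Total size = 17 + 5 + 36 + 6 + 17 + 30 + 31 + 8 + 23 + 46 + 9 + 7 + 10 + 45 + 10 + 29 + 34 + 28 = 391 m³.
⌈391 / 50⌉ = 8.

8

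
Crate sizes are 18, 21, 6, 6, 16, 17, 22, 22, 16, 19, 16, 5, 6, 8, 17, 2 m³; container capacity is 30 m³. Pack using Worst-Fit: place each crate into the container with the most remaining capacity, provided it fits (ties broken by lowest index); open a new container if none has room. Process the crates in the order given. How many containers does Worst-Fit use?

10

Put 18 m³ in container 1; 12 m³ remain.
Put 21 m³ in container 2; 9 m³ remain.
Put 6 m³ in container 1; 6 m³ remain.
Put 6 m³ in container 2; 3 m³ remain.
Put 16 m³ in container 3; 14 m³ remain.
Put 17 m³ in container 4; 13 m³ remain.
Put 22 m³ in container 5; 8 m³ remain.
Put 22 m³ in container 6; 8 m³ remain.
Put 16 m³ in container 7; 14 m³ remain.
Put 19 m³ in container 8; 11 m³ remain.
Put 16 m³ in container 9; 14 m³ remain.
Put 5 m³ in container 3; 9 m³ remain.
Put 6 m³ in container 7; 8 m³ remain.
Put 8 m³ in container 9; 6 m³ remain.
Put 17 m³ in container 10; 13 m³ remain.
Put 2 m³ in container 4; 11 m³ remain.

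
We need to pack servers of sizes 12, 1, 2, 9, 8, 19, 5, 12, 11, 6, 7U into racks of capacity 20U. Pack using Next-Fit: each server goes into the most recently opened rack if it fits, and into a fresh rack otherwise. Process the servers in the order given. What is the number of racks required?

Put 12U in rack 1; 8U remain.
Put 1U in rack 1; 7U remain.
Put 2U in rack 1; 5U remain.
Put 9U in rack 2; 11U remain.
Put 8U in rack 2; 3U remain.
Put 19U in rack 3; 1U remain.
Put 5U in rack 4; 15U remain.
Put 12U in rack 4; 3U remain.
Put 11U in rack 5; 9U remain.
Put 6U in rack 5; 3U remain.
Put 7U in rack 6; 13U remain.

6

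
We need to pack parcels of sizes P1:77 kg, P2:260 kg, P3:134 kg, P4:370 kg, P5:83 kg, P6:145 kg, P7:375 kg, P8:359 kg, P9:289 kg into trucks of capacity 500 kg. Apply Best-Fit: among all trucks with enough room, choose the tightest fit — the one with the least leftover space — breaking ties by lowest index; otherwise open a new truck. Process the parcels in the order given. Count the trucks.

Put P1 (77 kg) in truck 1; 423 kg remain.
Put P2 (260 kg) in truck 1; 163 kg remain.
Put P3 (134 kg) in truck 1; 29 kg remain.
Put P4 (370 kg) in truck 2; 130 kg remain.
Put P5 (83 kg) in truck 2; 47 kg remain.
Put P6 (145 kg) in truck 3; 355 kg remain.
Put P7 (375 kg) in truck 4; 125 kg remain.
Put P8 (359 kg) in truck 5; 141 kg remain.
Put P9 (289 kg) in truck 3; 66 kg remain.

5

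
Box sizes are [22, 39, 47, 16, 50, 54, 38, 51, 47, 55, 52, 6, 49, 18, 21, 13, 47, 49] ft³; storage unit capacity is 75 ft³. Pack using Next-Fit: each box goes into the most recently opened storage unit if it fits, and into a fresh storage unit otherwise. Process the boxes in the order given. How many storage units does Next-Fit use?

13

Put 22 ft³ in storage unit 1; 53 ft³ remain.
Put 39 ft³ in storage unit 1; 14 ft³ remain.
Put 47 ft³ in storage unit 2; 28 ft³ remain.
Put 16 ft³ in storage unit 2; 12 ft³ remain.
Put 50 ft³ in storage unit 3; 25 ft³ remain.
Put 54 ft³ in storage unit 4; 21 ft³ remain.
Put 38 ft³ in storage unit 5; 37 ft³ remain.
Put 51 ft³ in storage unit 6; 24 ft³ remain.
Put 47 ft³ in storage unit 7; 28 ft³ remain.
Put 55 ft³ in storage unit 8; 20 ft³ remain.
Put 52 ft³ in storage unit 9; 23 ft³ remain.
Put 6 ft³ in storage unit 9; 17 ft³ remain.
Put 49 ft³ in storage unit 10; 26 ft³ remain.
Put 18 ft³ in storage unit 10; 8 ft³ remain.
Put 21 ft³ in storage unit 11; 54 ft³ remain.
Put 13 ft³ in storage unit 11; 41 ft³ remain.
Put 47 ft³ in storage unit 12; 28 ft³ remain.
Put 49 ft³ in storage unit 13; 26 ft³ remain.
Final storage units: [22,39] [47,16] [50] [54] [38] [51] [47] [55] [52,6] [49,18] [21,13] [47] [49].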